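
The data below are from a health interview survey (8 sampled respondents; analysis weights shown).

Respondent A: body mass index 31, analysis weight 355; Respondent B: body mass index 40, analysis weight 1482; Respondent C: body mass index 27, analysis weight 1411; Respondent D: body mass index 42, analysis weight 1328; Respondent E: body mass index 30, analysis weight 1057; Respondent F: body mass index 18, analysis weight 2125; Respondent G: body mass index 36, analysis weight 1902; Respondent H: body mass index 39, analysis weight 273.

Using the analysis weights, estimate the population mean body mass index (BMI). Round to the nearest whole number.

32

Weighted sum = 31×355 + 40×1482 + 27×1411 + 42×1328 + 30×1057 + 18×2125 + 36×1902 + 39×273
  = 11005 + 59280 + 38097 + 55776 + 31710 + 38250 + 68472 + 10647 = 313237
Sum of weights = 355 + 1482 + 1411 + 1328 + 1057 + 2125 + 1902 + 273 = 9933
Weighted mean = 313237 / 9933 = 31.534984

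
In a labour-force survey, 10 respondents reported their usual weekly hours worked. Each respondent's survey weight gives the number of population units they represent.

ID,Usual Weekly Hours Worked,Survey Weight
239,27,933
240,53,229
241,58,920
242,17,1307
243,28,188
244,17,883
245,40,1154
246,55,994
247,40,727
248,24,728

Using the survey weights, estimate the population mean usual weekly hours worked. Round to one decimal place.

Weighted sum = 280564
Sum of weights = 933 + 229 + 920 + 1307 + 188 + 883 + 1154 + 994 + 727 + 728 = 8063
Weighted mean = 280564 / 8063 = 34.796478

34.8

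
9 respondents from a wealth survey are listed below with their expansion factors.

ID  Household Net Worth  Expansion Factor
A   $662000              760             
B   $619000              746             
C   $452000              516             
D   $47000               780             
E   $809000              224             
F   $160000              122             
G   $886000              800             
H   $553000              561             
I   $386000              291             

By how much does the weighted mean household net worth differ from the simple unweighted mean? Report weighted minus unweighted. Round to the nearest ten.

Unweighted sum = 4574000
Unweighted mean = 4574000 / 9 = 508222.22
Weighted sum = 662000×760 + 619000×746 + 452000×516 + 47000×780 + 809000×224 + 160000×122 + 886000×800 + 553000×561 + 386000×291
  = 503120000 + 461774000 + 233232000 + 36660000 + 181216000 + 19520000 + 708800000 + 310233000 + 112326000 = 2566881000
Sum of weights = 760 + 746 + 516 + 780 + 224 + 122 + 800 + 561 + 291 = 4800
Weighted mean = 2566881000 / 4800 = 534766.88
Difference (weighted minus unweighted) = 26544.653

26540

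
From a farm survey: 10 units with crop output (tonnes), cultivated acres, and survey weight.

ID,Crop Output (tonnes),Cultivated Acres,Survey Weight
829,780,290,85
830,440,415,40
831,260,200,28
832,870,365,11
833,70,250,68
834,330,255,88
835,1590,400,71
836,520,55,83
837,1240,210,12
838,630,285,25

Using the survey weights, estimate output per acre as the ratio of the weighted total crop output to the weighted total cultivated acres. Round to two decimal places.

2.42

Σ wᵢ·y = 780×85 + 440×40 + 260×28 + 870×11 + 70×68 + 330×88 + 1590×71 + 520×83 + 1240×12 + 630×25
  = 66300 + 17600 + 7280 + 9570 + 4760 + 29040 + 112890 + 43160 + 14880 + 15750 = 321230
Σ wᵢ·x = 290×85 + 415×40 + 200×28 + 365×11 + 250×68 + 255×88 + 400×71 + 55×83 + 210×12 + 285×25
  = 132915
Ratio = 321230 / 132915 = 2.4168077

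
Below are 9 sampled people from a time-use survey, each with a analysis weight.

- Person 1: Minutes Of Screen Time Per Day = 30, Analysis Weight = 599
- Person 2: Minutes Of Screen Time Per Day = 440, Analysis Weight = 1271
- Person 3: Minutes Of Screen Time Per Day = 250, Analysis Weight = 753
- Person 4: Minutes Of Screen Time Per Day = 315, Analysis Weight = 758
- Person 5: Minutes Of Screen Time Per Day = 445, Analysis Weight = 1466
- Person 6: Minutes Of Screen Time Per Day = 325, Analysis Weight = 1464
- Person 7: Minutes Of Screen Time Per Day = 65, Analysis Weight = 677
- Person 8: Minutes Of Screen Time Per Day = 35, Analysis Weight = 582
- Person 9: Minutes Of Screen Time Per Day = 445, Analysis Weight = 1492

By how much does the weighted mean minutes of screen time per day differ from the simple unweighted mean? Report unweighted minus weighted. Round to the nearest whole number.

-55

Unweighted sum = 30 + 440 + 250 + 315 + 445 + 325 + 65 + 35 + 445 = 2350
Unweighted mean = 2350 / 9 = 261.11111
Weighted sum = 30×599 + 440×1271 + 250×753 + 315×758 + 445×1466 + 325×1464 + 65×677 + 35×582 + 445×1492
  = 2860715
Sum of weights = 599 + 1271 + 753 + 758 + 1466 + 1464 + 677 + 582 + 1492 = 9062
Weighted mean = 2860715 / 9062 = 315.68252
Difference (unweighted minus weighted) = -54.571409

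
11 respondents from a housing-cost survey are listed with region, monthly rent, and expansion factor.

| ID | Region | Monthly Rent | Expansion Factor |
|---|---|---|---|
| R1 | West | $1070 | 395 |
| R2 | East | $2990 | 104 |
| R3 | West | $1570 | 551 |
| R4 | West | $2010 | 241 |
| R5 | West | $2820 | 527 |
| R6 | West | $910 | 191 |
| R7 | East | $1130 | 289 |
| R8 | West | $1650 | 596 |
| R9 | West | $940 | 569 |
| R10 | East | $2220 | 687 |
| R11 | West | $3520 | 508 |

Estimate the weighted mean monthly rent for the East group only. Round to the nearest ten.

East rows: R2, R7, R10
Weighted sum = 2990×104 + 1130×289 + 2220×687
  = 310960 + 326570 + 1525140 = 2162670
Sum of weights = 104 + 289 + 687 = 1080
Weighted mean = 2162670 / 1080 = 2002.4722

2000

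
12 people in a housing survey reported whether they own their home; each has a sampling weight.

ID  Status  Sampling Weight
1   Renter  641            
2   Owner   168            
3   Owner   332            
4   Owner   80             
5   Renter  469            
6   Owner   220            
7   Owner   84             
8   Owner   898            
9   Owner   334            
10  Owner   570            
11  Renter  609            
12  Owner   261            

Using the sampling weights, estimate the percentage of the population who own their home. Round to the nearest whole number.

63

Sum of weights for 'Owner' = 168 + 332 + 80 + 220 + 84 + 898 + 334 + 570 + 261 = 2947
Total weight = 641 + 168 + 332 + 80 + 469 + 220 + 84 + 898 + 334 + 570 + 609 + 261 = 4666
Weighted proportion = 2947 / 4666 = 0.63159023 → 63.159023%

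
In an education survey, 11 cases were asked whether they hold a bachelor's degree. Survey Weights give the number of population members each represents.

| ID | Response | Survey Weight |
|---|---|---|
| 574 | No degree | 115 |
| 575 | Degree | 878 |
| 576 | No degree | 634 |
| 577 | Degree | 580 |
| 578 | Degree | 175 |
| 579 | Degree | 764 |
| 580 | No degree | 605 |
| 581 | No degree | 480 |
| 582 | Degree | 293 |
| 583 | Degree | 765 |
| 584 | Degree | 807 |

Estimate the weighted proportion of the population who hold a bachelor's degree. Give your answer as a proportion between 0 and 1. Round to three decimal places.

0.699

Sum of weights for 'Degree' = 878 + 580 + 175 + 764 + 293 + 765 + 807 = 4262
Total weight = 115 + 878 + 634 + 580 + 175 + 764 + 605 + 480 + 293 + 765 + 807 = 6096
Weighted proportion = 4262 / 6096 = 0.69914698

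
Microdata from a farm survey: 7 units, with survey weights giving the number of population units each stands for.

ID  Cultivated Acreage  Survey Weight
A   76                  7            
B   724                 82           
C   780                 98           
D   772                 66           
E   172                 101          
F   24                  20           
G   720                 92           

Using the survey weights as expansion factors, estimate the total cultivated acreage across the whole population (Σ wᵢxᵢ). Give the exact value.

271384

Weighted total = 76×7 + 724×82 + 780×98 + 772×66 + 172×101 + 24×20 + 720×92
  = 271384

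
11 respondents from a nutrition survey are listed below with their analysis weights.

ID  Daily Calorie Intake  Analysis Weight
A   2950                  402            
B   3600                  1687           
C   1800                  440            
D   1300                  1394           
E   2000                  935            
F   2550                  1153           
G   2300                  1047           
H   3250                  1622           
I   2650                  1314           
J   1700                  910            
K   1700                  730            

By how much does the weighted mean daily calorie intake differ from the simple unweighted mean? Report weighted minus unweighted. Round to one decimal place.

Unweighted sum = 2950 + 3600 + 1800 + 1300 + 2000 + 2550 + 2300 + 3250 + 2650 + 1700 + 1700 = 25800
Unweighted mean = 25800 / 11 = 2345.4545
Weighted sum = 2950×402 + 3600×1687 + 1800×440 + 1300×1394 + 2000×935 + 2550×1153 + 2300×1047 + 3250×1622 + 2650×1314 + 1700×910 + 1700×730
  = 1185900 + 6073200 + 792000 + 1812200 + 1870000 + 2940150 + 2408100 + 5271500 + 3482100 + 1547000 + 1241000 = 28623150
Sum of weights = 402 + 1687 + 440 + 1394 + 935 + 1153 + 1047 + 1622 + 1314 + 910 + 730 = 11634
Weighted mean = 28623150 / 11634 = 2460.3017
Difference (weighted minus unweighted) = 114.84716

114.8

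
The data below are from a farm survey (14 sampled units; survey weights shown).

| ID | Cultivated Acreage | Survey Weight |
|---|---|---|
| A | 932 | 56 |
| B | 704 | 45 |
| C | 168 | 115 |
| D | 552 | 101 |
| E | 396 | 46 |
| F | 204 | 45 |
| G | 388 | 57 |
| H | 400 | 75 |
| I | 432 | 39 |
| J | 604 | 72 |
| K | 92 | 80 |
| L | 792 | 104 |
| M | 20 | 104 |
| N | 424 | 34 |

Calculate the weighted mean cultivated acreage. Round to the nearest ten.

420

Weighted sum = 405016
Sum of weights = 973
Weighted mean = 405016 / 973 = 416.25488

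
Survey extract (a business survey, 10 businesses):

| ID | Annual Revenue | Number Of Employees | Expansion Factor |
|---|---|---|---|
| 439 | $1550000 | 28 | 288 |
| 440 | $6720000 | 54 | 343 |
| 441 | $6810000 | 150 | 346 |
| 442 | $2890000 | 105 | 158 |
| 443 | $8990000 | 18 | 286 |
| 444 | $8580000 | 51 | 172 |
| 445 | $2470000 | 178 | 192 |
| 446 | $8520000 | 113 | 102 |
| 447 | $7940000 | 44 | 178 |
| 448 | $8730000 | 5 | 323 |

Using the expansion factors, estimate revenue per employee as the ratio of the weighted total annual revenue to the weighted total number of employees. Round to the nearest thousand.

93000

Σ wᵢ·y = 1550000×288 + 6720000×343 + 6810000×346 + 2890000×158 + 8990000×286 + 8580000×172 + 2470000×192 + 8520000×102 + 7940000×178 + 8730000×323
  = 446400000 + 2304960000 + 2356260000 + 456620000 + 2571140000 + 1475760000 + 474240000 + 869040000 + 1413320000 + 2819790000 = 15187530000
Σ wᵢ·x = 28×288 + 54×343 + 150×346 + 105×158 + 18×286 + 51×172 + 178×192 + 113×102 + 44×178 + 5×323
  = 164145
Ratio = 15187530000 / 164145 = 92525.085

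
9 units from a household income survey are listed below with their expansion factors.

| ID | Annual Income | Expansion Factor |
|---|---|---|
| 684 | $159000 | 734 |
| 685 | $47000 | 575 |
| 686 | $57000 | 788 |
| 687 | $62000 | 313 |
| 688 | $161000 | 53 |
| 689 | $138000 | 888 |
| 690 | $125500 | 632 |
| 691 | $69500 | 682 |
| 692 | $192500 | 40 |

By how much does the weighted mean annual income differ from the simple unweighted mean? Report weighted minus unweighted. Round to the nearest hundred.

-11700

Unweighted sum = 159000 + 47000 + 57000 + 62000 + 161000 + 138000 + 125500 + 69500 + 192500 = 1011500
Unweighted mean = 1011500 / 9 = 112388.89
Weighted sum = 473545000
Sum of weights = 734 + 575 + 788 + 313 + 53 + 888 + 632 + 682 + 40 = 4705
Weighted mean = 473545000 / 4705 = 100647.18
Difference (weighted minus unweighted) = -11741.705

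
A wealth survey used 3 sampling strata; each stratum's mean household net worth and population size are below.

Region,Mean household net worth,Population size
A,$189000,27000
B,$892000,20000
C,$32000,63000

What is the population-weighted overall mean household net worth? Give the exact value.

Σ Nₕ·x̄ₕ = 189000×27000 + 892000×20000 + 32000×63000
  = 24959000000
Σ Nₕ = 27000 + 20000 + 63000 = 110000
Overall mean = 24959000000 / 110000 = 226900

226900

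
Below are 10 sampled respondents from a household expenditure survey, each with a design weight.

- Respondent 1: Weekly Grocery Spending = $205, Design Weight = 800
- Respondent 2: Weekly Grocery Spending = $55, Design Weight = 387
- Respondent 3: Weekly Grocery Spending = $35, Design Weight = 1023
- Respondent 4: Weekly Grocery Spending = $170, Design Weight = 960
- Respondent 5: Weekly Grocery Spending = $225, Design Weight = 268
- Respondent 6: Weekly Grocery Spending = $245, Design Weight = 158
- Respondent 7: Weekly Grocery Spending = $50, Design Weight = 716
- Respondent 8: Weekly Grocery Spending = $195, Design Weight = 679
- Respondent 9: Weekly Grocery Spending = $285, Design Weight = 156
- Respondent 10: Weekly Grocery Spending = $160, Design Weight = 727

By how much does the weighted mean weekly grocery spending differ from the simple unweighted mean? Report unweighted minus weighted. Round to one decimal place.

Unweighted sum = 205 + 55 + 35 + 170 + 225 + 245 + 50 + 195 + 285 + 160 = 1625
Unweighted mean = 1625 / 10 = 162.5
Weighted sum = 812285
Sum of weights = 800 + 387 + 1023 + 960 + 268 + 158 + 716 + 679 + 156 + 727 = 5874
Weighted mean = 812285 / 5874 = 138.28481
Difference (unweighted minus weighted) = 24.215186

24.2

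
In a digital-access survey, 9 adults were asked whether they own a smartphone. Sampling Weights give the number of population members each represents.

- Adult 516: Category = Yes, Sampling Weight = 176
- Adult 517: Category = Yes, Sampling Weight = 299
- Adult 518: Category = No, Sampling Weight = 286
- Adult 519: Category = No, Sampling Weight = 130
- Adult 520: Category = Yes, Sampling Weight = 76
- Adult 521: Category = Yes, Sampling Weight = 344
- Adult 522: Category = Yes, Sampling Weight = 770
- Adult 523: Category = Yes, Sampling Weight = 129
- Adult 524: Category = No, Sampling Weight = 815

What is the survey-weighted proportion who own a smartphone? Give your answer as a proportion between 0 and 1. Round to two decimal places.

Sum of weights for 'Yes' = 176 + 299 + 76 + 344 + 770 + 129 = 1794
Total weight = 3025
Weighted proportion = 1794 / 3025 = 0.59305785

0.59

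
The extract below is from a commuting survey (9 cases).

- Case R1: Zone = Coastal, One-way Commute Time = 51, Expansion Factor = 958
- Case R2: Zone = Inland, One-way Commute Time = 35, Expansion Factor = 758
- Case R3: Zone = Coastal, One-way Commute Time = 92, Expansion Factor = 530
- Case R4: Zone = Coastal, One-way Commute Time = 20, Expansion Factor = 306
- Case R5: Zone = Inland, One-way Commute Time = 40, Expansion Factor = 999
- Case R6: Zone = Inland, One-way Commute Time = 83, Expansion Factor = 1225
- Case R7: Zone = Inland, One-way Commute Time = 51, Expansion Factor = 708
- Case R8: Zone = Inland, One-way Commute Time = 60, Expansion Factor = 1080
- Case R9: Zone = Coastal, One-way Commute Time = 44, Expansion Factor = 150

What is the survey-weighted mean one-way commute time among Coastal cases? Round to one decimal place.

Coastal rows: R1, R3, R4, R9
Weighted sum = 51×958 + 92×530 + 20×306 + 44×150
  = 48858 + 48760 + 6120 + 6600 = 110338
Sum of weights = 958 + 530 + 306 + 150 = 1944
Weighted mean = 110338 / 1944 = 56.75823

56.8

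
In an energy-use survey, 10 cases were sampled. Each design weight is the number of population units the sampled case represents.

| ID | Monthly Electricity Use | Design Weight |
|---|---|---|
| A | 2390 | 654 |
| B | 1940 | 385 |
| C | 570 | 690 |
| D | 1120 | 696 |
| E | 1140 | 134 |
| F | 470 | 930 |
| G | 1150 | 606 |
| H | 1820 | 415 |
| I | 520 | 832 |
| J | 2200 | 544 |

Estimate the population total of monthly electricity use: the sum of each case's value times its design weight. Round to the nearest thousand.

Weighted total = 2390×654 + 1940×385 + 570×690 + 1120×696 + 1140×134 + 470×930 + 1150×606 + 1820×415 + 520×832 + 2200×544
  = 7154280

7154000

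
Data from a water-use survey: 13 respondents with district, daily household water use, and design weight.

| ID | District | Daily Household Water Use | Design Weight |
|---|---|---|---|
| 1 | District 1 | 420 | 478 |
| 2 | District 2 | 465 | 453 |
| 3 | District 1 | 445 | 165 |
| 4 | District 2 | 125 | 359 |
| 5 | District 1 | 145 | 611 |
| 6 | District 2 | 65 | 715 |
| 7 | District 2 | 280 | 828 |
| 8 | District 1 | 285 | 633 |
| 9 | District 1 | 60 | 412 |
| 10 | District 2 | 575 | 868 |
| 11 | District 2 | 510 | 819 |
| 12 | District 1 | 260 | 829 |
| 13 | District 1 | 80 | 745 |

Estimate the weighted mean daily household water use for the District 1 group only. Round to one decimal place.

District 1 rows: 1, 3, 5, 8, 9, 12, 13
Weighted sum = 420×478 + 445×165 + 145×611 + 285×633 + 60×412 + 260×829 + 80×745
  = 843045
Sum of weights = 478 + 165 + 611 + 633 + 412 + 829 + 745 = 3873
Weighted mean = 843045 / 3873 = 217.67235

217.7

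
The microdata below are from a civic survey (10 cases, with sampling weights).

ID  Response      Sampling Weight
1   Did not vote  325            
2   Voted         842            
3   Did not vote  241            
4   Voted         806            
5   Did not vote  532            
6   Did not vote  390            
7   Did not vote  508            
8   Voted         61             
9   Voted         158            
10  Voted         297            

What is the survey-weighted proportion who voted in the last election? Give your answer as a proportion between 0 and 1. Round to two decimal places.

Sum of weights for 'Voted' = 842 + 806 + 61 + 158 + 297 = 2164
Total weight = 325 + 842 + 241 + 806 + 532 + 390 + 508 + 61 + 158 + 297 = 4160
Weighted proportion = 2164 / 4160 = 0.52019231

0.52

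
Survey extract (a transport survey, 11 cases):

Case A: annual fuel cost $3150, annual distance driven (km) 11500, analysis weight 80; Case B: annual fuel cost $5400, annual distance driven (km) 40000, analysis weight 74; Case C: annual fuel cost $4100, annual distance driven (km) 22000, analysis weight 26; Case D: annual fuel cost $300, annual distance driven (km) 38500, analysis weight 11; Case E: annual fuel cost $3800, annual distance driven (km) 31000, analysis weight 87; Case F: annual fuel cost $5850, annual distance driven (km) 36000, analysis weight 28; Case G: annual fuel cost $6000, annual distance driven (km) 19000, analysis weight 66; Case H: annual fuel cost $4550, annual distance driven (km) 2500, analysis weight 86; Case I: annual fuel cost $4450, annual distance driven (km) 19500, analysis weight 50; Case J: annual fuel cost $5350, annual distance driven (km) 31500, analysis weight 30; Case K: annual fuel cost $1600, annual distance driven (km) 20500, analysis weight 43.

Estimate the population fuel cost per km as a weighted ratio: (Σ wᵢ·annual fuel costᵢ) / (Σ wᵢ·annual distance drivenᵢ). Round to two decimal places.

0.19

Σ wᵢ·y = 2495000
Σ wᵢ·x = 11500×80 + 40000×74 + 22000×26 + 38500×11 + 31000×87 + 36000×28 + 19000×66 + 2500×86 + 19500×50 + 31500×30 + 20500×43
  = 920000 + 2960000 + 572000 + 423500 + 2697000 + 1008000 + 1254000 + 215000 + 975000 + 945000 + 881500 = 12851000
Ratio = 2495000 / 12851000 = 0.19414832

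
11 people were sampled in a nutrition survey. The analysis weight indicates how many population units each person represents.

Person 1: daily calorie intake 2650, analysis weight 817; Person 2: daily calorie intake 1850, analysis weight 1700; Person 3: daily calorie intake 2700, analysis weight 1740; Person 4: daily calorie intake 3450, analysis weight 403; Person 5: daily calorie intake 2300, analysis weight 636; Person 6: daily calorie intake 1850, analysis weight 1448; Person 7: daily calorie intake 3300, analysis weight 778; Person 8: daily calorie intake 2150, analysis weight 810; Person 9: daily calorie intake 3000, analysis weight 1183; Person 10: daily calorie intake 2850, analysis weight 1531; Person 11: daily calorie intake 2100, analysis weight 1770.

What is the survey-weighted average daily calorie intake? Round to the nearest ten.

2460

Weighted sum = 2650×817 + 1850×1700 + 2700×1740 + 3450×403 + 2300×636 + 1850×1448 + 3300×778 + 2150×810 + 3000×1183 + 2850×1531 + 2100×1770
  = 2165050 + 3145000 + 4698000 + 1390350 + 1462800 + 2678800 + 2567400 + 1741500 + 3549000 + 4363350 + 3717000 = 31478250
Sum of weights = 817 + 1700 + 1740 + 403 + 636 + 1448 + 778 + 810 + 1183 + 1531 + 1770 = 12816
Weighted mean = 31478250 / 12816 = 2456.1681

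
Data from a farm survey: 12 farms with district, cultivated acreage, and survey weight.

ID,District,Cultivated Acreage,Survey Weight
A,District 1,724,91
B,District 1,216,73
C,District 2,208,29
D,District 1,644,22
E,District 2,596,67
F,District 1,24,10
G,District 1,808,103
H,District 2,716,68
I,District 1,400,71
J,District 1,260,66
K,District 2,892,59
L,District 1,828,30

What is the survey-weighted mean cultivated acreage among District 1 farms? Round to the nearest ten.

540

District 1 rows: A, B, D, F, G, I, J, L
Weighted sum = 724×91 + 216×73 + 644×22 + 24×10 + 808×103 + 400×71 + 260×66 + 828×30
  = 65884 + 15768 + 14168 + 240 + 83224 + 28400 + 17160 + 24840 = 249684
Sum of weights = 91 + 73 + 22 + 10 + 103 + 71 + 66 + 30 = 466
Weighted mean = 249684 / 466 = 535.80258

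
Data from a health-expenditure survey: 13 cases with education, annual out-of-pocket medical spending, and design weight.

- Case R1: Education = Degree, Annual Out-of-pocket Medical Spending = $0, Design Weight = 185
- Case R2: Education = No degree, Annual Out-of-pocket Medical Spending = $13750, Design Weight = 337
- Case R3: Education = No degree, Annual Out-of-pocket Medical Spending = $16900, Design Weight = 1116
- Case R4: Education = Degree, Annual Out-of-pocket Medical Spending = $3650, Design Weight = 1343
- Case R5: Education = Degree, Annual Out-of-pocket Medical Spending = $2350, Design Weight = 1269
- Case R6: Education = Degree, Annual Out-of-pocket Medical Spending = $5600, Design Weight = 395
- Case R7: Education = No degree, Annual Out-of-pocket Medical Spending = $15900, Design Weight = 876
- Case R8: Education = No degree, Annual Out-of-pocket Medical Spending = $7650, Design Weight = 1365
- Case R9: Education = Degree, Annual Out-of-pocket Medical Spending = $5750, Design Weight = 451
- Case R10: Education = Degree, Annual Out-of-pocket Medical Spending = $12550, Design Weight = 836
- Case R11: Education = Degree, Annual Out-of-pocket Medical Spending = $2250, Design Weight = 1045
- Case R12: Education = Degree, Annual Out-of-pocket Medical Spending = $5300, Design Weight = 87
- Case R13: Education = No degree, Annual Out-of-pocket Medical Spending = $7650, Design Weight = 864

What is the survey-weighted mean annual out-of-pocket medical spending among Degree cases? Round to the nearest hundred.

4600

Degree rows: R1, R4, R5, R6, R9, R10, R11, R12
Weighted sum = 0×185 + 3650×1343 + 2350×1269 + 5600×395 + 5750×451 + 12550×836 + 2250×1045 + 5300×87
  = 0 + 4901950 + 2982150 + 2212000 + 2593250 + 10491800 + 2351250 + 461100 = 25993500
Sum of weights = 185 + 1343 + 1269 + 395 + 451 + 836 + 1045 + 87 = 5611
Weighted mean = 25993500 / 5611 = 4632.5967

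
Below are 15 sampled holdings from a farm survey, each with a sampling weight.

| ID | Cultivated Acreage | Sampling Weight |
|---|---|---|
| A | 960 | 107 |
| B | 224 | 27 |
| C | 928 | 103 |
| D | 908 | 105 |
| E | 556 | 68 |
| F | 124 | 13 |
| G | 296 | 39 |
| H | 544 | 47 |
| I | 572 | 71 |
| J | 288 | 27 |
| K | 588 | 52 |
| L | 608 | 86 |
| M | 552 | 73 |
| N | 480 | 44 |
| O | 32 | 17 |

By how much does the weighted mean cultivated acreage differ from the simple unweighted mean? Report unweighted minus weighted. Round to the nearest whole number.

-137

Unweighted sum = 7660
Unweighted mean = 7660 / 15 = 510.66667
Weighted sum = 569436
Sum of weights = 879
Weighted mean = 569436 / 879 = 647.82253
Difference (unweighted minus weighted) = -137.15586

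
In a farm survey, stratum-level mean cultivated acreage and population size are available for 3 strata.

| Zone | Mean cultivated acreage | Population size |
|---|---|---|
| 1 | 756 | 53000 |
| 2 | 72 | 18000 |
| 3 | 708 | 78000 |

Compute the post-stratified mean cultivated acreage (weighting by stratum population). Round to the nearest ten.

Σ Nₕ·x̄ₕ = 756×53000 + 72×18000 + 708×78000
  = 40068000 + 1296000 + 55224000 = 96588000
Σ Nₕ = 53000 + 18000 + 78000 = 149000
Overall mean = 96588000 / 149000 = 648.24161

650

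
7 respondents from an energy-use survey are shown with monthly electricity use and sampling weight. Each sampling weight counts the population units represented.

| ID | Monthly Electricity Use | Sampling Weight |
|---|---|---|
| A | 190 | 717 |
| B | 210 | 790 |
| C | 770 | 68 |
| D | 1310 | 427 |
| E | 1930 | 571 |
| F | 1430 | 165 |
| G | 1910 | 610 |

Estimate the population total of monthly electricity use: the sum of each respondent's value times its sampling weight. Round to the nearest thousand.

3417000

Weighted total = 190×717 + 210×790 + 770×68 + 1310×427 + 1930×571 + 1430×165 + 1910×610
  = 3416940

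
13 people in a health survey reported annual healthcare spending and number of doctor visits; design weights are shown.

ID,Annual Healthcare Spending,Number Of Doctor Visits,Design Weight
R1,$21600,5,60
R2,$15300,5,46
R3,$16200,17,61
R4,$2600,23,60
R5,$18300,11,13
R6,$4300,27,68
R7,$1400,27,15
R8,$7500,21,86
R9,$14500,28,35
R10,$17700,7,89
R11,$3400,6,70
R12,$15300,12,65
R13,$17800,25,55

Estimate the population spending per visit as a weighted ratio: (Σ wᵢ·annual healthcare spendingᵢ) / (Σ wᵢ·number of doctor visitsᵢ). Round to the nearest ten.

760

Σ wᵢ·y = 8634600
Σ wᵢ·x = 11315
Ratio = 8634600 / 11315 = 763.11091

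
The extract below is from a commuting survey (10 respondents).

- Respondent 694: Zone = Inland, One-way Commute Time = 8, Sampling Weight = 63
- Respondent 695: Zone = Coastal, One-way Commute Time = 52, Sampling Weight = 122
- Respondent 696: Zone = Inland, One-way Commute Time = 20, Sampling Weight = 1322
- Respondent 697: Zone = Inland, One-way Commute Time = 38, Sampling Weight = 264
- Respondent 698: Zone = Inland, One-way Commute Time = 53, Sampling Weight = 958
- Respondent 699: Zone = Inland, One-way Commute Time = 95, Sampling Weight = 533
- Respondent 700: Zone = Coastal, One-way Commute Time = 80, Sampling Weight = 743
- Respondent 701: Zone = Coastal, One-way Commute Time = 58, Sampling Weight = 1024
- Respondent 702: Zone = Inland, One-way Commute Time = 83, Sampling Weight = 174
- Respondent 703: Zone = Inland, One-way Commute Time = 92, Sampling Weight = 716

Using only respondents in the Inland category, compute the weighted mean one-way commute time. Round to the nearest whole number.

Inland rows: 694, 696, 697, 698, 699, 702, 703
Weighted sum = 8×63 + 20×1322 + 38×264 + 53×958 + 95×533 + 83×174 + 92×716
  = 504 + 26440 + 10032 + 50774 + 50635 + 14442 + 65872 = 218699
Sum of weights = 63 + 1322 + 264 + 958 + 533 + 174 + 716 = 4030
Weighted mean = 218699 / 4030 = 54.267742

54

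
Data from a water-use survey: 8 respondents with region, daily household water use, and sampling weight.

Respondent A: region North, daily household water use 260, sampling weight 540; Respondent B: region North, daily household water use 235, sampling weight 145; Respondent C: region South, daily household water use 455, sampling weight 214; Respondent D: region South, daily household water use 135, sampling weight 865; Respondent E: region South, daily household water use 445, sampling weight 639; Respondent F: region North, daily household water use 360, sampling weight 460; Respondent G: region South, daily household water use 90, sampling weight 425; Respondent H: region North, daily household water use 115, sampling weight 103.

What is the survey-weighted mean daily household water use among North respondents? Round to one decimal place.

282.0

North rows: A, B, F, H
Weighted sum = 260×540 + 235×145 + 360×460 + 115×103
  = 351920
Sum of weights = 540 + 145 + 460 + 103 = 1248
Weighted mean = 351920 / 1248 = 281.98718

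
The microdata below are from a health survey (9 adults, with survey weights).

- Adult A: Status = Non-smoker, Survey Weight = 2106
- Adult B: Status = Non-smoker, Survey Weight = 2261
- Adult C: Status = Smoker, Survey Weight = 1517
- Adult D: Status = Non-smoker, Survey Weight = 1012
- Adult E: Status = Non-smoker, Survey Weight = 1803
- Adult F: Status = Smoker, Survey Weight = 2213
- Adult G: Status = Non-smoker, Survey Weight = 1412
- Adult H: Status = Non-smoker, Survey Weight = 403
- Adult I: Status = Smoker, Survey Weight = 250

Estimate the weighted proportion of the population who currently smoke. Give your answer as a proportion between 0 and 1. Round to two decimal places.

0.31

Sum of weights for 'Smoker' = 1517 + 2213 + 250 = 3980
Total weight = 2106 + 2261 + 1517 + 1012 + 1803 + 2213 + 1412 + 403 + 250 = 12977
Weighted proportion = 3980 / 12977 = 0.30669646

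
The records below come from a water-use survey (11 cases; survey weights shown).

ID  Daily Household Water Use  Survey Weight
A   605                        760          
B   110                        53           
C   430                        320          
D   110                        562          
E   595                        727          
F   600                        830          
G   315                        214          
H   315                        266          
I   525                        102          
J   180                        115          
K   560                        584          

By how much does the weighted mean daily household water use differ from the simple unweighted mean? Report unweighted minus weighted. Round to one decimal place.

-78.9

Unweighted sum = 4345
Unweighted mean = 4345 / 11 = 395
Weighted sum = 605×760 + 110×53 + 430×320 + 110×562 + 595×727 + 600×830 + 315×214 + 315×266 + 525×102 + 180×115 + 560×584
  = 2148105
Sum of weights = 760 + 53 + 320 + 562 + 727 + 830 + 214 + 266 + 102 + 115 + 584 = 4533
Weighted mean = 2148105 / 4533 = 473.88154
Difference (unweighted minus weighted) = -78.881535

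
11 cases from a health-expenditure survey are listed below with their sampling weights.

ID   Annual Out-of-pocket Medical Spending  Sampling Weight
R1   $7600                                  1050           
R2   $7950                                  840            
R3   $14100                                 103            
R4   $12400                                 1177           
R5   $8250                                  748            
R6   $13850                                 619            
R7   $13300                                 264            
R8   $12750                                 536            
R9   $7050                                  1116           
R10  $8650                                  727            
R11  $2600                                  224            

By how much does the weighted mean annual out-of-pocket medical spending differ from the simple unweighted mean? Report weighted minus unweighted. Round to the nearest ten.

Unweighted sum = 7600 + 7950 + 14100 + 12400 + 8250 + 13850 + 13300 + 12750 + 7050 + 8650 + 2600 = 108500
Unweighted mean = 108500 / 11 = 9863.6364
Weighted sum = 7600×1050 + 7950×840 + 14100×103 + 12400×1177 + 8250×748 + 13850×619 + 13300×264 + 12750×536 + 7050×1116 + 8650×727 + 2600×224
  = 7980000 + 6678000 + 1452300 + 14594800 + 6171000 + 8573150 + 3511200 + 6834000 + 7867800 + 6288550 + 582400 = 70533200
Sum of weights = 1050 + 840 + 103 + 1177 + 748 + 619 + 264 + 536 + 1116 + 727 + 224 = 7404
Weighted mean = 70533200 / 7404 = 9526.3641
Difference (weighted minus unweighted) = -337.27224

-340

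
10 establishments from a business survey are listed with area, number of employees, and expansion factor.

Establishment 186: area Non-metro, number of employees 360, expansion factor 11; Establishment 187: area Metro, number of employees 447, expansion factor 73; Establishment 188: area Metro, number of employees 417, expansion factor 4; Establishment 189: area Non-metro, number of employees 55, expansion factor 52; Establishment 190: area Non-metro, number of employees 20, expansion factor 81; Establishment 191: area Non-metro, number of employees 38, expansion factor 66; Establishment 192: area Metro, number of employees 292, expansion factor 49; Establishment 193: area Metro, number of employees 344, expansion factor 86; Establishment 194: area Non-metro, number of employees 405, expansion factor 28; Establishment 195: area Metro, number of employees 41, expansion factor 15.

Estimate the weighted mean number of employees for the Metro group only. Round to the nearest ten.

350

Metro rows: 187, 188, 192, 193, 195
Weighted sum = 447×73 + 417×4 + 292×49 + 344×86 + 41×15
  = 32631 + 1668 + 14308 + 29584 + 615 = 78806
Sum of weights = 73 + 4 + 49 + 86 + 15 = 227
Weighted mean = 78806 / 227 = 347.163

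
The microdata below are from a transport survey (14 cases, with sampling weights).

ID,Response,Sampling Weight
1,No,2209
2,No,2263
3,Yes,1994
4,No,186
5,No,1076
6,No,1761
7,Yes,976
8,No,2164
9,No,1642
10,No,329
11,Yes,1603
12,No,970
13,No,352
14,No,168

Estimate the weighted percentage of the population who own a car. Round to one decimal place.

Sum of weights for 'Yes' = 1994 + 976 + 1603 = 4573
Total weight = 17693
Weighted proportion = 4573 / 17693 = 0.2584638 → 25.84638%

25.8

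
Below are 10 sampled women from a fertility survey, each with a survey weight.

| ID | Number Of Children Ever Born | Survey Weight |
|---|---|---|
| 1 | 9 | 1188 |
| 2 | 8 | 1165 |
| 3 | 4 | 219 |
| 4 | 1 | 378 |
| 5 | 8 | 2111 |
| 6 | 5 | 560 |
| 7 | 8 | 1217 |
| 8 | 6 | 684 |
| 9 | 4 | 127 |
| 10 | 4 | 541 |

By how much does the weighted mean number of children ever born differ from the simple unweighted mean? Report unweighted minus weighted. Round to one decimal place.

Unweighted sum = 57
Unweighted mean = 57 / 10 = 5.7
Weighted sum = 9×1188 + 8×1165 + 4×219 + 1×378 + 8×2111 + 5×560 + 8×1217 + 6×684 + 4×127 + 4×541
  = 57466
Sum of weights = 1188 + 1165 + 219 + 378 + 2111 + 560 + 1217 + 684 + 127 + 541 = 8190
Weighted mean = 57466 / 8190 = 7.0166056
Difference (unweighted minus weighted) = -1.3166056

-1.3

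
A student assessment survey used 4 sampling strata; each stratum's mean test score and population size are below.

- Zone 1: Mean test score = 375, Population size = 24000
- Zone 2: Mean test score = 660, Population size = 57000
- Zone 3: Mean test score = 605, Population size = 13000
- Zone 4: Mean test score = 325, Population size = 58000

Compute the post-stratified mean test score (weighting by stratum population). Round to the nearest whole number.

482

Σ Nₕ·x̄ₕ = 375×24000 + 660×57000 + 605×13000 + 325×58000
  = 9000000 + 37620000 + 7865000 + 18850000 = 73335000
Σ Nₕ = 24000 + 57000 + 13000 + 58000 = 152000
Overall mean = 73335000 / 152000 = 482.46711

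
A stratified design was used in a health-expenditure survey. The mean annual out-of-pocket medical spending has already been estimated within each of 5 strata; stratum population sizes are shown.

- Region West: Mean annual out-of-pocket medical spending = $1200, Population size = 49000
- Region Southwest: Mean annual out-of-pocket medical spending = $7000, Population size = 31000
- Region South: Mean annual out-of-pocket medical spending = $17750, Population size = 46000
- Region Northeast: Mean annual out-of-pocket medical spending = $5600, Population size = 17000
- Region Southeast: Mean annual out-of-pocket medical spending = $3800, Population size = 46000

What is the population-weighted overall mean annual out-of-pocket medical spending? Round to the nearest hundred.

7200

Σ Nₕ·x̄ₕ = 1200×49000 + 7000×31000 + 17750×46000 + 5600×17000 + 3800×46000
  = 1362300000
Σ Nₕ = 49000 + 31000 + 46000 + 17000 + 46000 = 189000
Overall mean = 1362300000 / 189000 = 7207.9365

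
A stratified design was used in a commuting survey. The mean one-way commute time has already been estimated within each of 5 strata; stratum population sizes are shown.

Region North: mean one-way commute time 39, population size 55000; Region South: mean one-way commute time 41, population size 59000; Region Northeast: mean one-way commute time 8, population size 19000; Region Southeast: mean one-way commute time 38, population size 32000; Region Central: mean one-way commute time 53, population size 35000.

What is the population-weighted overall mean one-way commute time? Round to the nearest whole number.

39

Σ Nₕ·x̄ₕ = 39×55000 + 41×59000 + 8×19000 + 38×32000 + 53×35000
  = 7787000
Σ Nₕ = 200000
Overall mean = 7787000 / 200000 = 38.935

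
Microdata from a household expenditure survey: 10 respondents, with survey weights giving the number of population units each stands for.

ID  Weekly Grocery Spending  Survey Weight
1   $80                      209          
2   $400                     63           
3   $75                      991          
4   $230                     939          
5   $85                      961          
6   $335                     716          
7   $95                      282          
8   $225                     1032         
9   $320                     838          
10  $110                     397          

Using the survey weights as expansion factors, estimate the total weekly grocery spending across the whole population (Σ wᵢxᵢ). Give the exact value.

Weighted total = 80×209 + 400×63 + 75×991 + 230×939 + 85×961 + 335×716 + 95×282 + 225×1032 + 320×838 + 110×397
  = 16720 + 25200 + 74325 + 215970 + 81685 + 239860 + 26790 + 232200 + 268160 + 43670 = 1224580

1224580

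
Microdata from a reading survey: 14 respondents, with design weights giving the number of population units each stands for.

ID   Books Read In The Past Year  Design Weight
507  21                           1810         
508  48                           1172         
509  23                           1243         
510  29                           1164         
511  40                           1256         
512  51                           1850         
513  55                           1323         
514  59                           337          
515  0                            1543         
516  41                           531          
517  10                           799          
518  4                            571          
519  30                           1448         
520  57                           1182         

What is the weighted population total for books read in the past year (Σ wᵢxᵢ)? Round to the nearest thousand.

537000

Weighted total = 536708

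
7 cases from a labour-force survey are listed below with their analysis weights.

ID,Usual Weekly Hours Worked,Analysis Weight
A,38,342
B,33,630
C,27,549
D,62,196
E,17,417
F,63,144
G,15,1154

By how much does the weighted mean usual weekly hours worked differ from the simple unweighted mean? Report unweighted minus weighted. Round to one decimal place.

Unweighted sum = 38 + 33 + 27 + 62 + 17 + 63 + 15 = 255
Unweighted mean = 255 / 7 = 36.428571
Weighted sum = 38×342 + 33×630 + 27×549 + 62×196 + 17×417 + 63×144 + 15×1154
  = 94232
Sum of weights = 342 + 630 + 549 + 196 + 417 + 144 + 1154 = 3432
Weighted mean = 94232 / 3432 = 27.456876
Difference (unweighted minus weighted) = 8.971695

9.0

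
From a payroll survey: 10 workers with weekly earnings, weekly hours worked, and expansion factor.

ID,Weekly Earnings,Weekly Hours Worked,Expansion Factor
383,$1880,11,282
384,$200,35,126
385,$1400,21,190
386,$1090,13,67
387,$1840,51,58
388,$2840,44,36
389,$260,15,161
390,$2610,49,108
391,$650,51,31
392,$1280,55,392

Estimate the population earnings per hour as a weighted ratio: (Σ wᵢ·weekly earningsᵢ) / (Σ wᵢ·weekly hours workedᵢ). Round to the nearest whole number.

41

Σ wᵢ·y = 1880×282 + 200×126 + 1400×190 + 1090×67 + 1840×58 + 2840×36 + 260×161 + 2610×108 + 650×31 + 1280×392
  = 1949000
Σ wᵢ·x = 11×282 + 35×126 + 21×190 + 13×67 + 51×58 + 44×36 + 15×161 + 49×108 + 51×31 + 55×392
  = 47763
Ratio = 1949000 / 47763 = 40.805645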